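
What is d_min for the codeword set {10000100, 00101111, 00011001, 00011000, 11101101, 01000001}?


Comparing all pairs, minimum distance: 1
Can detect 0 errors, correct 0 errors

1


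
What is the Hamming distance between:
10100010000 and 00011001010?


XOR: 10111011010
Count of 1s: 7

7


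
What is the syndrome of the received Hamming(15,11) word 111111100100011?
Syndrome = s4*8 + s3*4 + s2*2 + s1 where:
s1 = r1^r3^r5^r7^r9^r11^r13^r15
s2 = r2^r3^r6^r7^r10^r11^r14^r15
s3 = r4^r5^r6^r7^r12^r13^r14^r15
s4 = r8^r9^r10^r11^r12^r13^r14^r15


s1=1, s2=1, s3=0, s4=1

Syndrome = 11 (error at position 11)


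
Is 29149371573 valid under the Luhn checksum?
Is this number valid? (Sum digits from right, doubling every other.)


Luhn sum = 57
57 mod 10 = 7

Invalid (Luhn sum mod 10 = 7)


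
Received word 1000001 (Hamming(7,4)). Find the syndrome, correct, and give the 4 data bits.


Syndrome = 6: error at position 6

Data: 0011 (corrected bit 6)


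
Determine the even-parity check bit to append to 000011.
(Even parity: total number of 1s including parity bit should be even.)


Number of 1s in data: 2
Parity bit: 0

0


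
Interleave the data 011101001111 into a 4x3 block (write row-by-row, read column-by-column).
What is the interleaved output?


Matrix:
  011
  101
  001
  111
Read columns: 010110011111

010110011111


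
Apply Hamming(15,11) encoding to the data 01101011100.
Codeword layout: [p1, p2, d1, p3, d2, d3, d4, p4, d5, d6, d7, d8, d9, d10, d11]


Parity bits: p1=0, p2=0, p3=0, p4=0

000011001011100


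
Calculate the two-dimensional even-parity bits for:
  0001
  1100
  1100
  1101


Row parities: 1001
Column parities: 1100

Row P: 1001, Col P: 1100, Corner: 0


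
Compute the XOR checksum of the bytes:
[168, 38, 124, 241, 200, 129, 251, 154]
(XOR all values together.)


XOR chain: 168 ^ 38 ^ 124 ^ 241 ^ 200 ^ 129 ^ 251 ^ 154 = 43

43


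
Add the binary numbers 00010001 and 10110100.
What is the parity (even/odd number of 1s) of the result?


00010001 = 17
10110100 = 180
Sum = 197 = 11000101
1s count = 4

even parity (4 ones in 11000101)


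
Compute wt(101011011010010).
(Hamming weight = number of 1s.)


Counting 1s in 101011011010010

8


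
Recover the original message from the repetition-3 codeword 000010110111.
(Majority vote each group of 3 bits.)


Groups: 000, 010, 110, 111
Majority votes: 0011

0011


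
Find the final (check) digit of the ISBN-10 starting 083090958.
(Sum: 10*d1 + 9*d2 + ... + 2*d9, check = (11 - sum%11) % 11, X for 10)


Weighted sum: 217
217 mod 11 = 8

Check digit: 3


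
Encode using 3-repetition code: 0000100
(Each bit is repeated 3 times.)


Each bit -> 3 copies

000000000000111000000


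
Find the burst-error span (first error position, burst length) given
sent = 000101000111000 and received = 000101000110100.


XOR: 000000000001100

Burst at position 11, length 2


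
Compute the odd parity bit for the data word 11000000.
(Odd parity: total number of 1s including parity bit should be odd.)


Number of 1s in data: 2
Parity bit: 1

1


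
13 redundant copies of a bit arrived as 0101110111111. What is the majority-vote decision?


Ones: 10 out of 13
Threshold: 7

1 (10/13 voted 1)


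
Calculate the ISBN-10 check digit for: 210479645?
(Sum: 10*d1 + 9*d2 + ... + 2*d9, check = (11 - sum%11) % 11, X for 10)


Weighted sum: 190
190 mod 11 = 3

Check digit: 8


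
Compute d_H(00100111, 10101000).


XOR: 10001111
Count of 1s: 5

5


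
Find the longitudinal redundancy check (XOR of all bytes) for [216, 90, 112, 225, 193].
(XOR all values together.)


XOR chain: 216 ^ 90 ^ 112 ^ 225 ^ 193 = 210

210


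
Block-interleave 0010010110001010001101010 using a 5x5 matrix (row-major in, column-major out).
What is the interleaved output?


Matrix:
  00100
  10110
  00101
  00011
  01010
Read columns: 0100000001111000101100110

0100000001111000101100110


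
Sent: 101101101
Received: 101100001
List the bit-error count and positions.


XOR: 000001100

2 error(s) at position(s): 5, 6


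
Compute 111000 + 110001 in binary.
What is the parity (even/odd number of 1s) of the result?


111000 = 56
110001 = 49
Sum = 105 = 1101001
1s count = 4

even parity (4 ones in 1101001)


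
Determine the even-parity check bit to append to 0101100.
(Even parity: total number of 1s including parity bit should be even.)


Number of 1s in data: 3
Parity bit: 1

1


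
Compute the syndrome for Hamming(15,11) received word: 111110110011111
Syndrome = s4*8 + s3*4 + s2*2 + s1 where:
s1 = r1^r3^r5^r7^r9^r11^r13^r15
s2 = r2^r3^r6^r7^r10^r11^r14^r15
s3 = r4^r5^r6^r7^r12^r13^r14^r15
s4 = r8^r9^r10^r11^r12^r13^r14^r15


s1=1, s2=0, s3=1, s4=0

Syndrome = 5 (error at position 5)


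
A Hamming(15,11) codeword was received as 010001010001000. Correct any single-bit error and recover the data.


Syndrome = 0: no error detected

Data: 00100001000 (no errors)


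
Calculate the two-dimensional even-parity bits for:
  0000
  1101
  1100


Row parities: 010
Column parities: 0001

Row P: 010, Col P: 0001, Corner: 1


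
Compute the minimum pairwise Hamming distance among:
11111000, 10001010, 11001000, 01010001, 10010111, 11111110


Comparing all pairs, minimum distance: 2
Can detect 1 errors, correct 0 errors

2


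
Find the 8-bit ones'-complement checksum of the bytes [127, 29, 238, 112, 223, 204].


Sum = 933 mod 256 = 165
Complement = 90

90


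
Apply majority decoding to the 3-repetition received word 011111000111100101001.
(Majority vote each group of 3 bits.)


Groups: 011, 111, 000, 111, 100, 101, 001
Majority votes: 1101010

1101010


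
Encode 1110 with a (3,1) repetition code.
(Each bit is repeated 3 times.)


Each bit -> 3 copies

111111111000


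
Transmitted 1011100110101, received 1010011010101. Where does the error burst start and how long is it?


XOR: 0001111100000

Burst at position 3, length 5


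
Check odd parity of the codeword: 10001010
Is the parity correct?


Number of 1s: 3

Yes, parity is correct (3 ones)


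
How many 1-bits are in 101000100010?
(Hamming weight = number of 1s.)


Counting 1s in 101000100010

4


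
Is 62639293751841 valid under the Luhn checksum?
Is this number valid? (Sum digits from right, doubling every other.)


Luhn sum = 63
63 mod 10 = 3

Invalid (Luhn sum mod 10 = 3)


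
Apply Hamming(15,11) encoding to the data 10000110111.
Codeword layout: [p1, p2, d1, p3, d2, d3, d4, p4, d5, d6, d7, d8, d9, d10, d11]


Parity bits: p1=0, p2=1, p3=1, p4=1

011100010110111


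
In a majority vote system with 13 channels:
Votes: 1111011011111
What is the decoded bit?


Ones: 11 out of 13
Threshold: 7

1 (11/13 voted 1)


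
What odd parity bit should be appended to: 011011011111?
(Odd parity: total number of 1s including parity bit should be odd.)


Number of 1s in data: 9
Parity bit: 0

0


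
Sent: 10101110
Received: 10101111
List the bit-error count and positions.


XOR: 00000001

1 error(s) at position(s): 7


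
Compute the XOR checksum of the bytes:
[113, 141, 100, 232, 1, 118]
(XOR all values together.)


XOR chain: 113 ^ 141 ^ 100 ^ 232 ^ 1 ^ 118 = 7

7


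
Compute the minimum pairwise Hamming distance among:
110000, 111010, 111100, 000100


Comparing all pairs, minimum distance: 2
Can detect 1 errors, correct 0 errors

2


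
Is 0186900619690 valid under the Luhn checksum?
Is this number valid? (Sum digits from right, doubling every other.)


Luhn sum = 50
50 mod 10 = 0

Valid (Luhn sum mod 10 = 0)


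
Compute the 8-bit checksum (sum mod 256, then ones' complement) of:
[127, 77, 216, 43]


Sum = 463 mod 256 = 207
Complement = 48

48


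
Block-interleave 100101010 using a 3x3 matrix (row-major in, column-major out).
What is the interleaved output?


Matrix:
  100
  101
  010
Read columns: 110001010

110001010


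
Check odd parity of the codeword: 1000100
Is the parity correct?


Number of 1s: 2

No, parity error (2 ones)


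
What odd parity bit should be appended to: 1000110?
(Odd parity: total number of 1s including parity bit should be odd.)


Number of 1s in data: 3
Parity bit: 0

0


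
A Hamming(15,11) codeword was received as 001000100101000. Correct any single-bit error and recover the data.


Syndrome = 2: error at position 2

Data: 10010101000 (corrected bit 2)


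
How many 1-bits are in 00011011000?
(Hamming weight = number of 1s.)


Counting 1s in 00011011000

4


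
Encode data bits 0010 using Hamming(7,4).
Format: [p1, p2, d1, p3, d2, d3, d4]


Parity bits: p1=0, p2=1, p3=1

0101010


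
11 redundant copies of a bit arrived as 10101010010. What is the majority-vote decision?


Ones: 5 out of 11
Threshold: 6

0 (5/11 voted 1)


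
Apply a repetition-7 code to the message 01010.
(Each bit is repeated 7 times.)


Each bit -> 7 copies

00000001111111000000011111110000000


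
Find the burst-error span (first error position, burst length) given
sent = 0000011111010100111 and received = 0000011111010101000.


XOR: 0000000000000001111

Burst at position 15, length 4


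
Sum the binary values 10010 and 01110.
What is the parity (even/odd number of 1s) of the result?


10010 = 18
01110 = 14
Sum = 32 = 100000
1s count = 1

odd parity (1 ones in 100000)


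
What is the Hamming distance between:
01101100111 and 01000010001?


XOR: 00101110110
Count of 1s: 6

6


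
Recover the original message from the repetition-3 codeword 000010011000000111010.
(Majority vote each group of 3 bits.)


Groups: 000, 010, 011, 000, 000, 111, 010
Majority votes: 0010010

0010010


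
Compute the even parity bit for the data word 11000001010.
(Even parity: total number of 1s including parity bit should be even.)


Number of 1s in data: 4
Parity bit: 0

0


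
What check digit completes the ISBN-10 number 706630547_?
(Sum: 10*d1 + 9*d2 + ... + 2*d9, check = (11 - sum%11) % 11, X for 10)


Weighted sum: 224
224 mod 11 = 4

Check digit: 7


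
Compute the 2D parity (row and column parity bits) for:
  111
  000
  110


Row parities: 100
Column parities: 001

Row P: 100, Col P: 001, Corner: 1


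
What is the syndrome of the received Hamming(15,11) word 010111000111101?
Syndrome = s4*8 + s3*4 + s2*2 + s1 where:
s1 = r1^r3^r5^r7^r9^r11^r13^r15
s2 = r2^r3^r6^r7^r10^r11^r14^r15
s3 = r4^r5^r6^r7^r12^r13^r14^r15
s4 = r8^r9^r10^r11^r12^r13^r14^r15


s1=0, s2=1, s3=0, s4=1

Syndrome = 10 (error at position 10)


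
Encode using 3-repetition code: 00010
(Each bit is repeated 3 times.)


Each bit -> 3 copies

000000000111000


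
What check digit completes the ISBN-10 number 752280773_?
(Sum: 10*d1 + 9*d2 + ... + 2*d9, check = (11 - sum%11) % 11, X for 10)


Weighted sum: 248
248 mod 11 = 6

Check digit: 5


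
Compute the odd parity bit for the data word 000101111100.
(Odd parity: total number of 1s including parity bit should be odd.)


Number of 1s in data: 6
Parity bit: 1

1


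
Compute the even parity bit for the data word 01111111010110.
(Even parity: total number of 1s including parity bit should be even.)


Number of 1s in data: 10
Parity bit: 0

0


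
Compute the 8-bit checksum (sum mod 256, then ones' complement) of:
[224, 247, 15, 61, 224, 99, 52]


Sum = 922 mod 256 = 154
Complement = 101

101


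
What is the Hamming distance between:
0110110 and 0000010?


XOR: 0110100
Count of 1s: 3

3


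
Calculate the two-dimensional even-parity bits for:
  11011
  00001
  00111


Row parities: 011
Column parities: 11101

Row P: 011, Col P: 11101, Corner: 0


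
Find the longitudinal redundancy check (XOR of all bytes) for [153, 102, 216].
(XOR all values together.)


XOR chain: 153 ^ 102 ^ 216 = 39

39


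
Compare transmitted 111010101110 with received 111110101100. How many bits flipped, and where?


XOR: 000100000010

2 error(s) at position(s): 3, 10


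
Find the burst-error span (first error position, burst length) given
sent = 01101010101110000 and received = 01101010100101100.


XOR: 00000000001011100

Burst at position 10, length 5


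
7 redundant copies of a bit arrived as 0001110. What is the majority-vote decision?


Ones: 3 out of 7
Threshold: 4

0 (3/7 voted 1)


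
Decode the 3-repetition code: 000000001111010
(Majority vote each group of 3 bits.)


Groups: 000, 000, 001, 111, 010
Majority votes: 00010

00010


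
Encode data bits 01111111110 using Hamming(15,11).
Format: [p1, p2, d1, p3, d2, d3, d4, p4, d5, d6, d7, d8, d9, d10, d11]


Parity bits: p1=1, p2=1, p3=0, p4=0

110011101111110


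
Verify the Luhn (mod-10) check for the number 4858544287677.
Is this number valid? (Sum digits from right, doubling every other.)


Luhn sum = 75
75 mod 10 = 5

Invalid (Luhn sum mod 10 = 5)


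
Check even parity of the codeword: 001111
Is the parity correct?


Number of 1s: 4

Yes, parity is correct (4 ones)


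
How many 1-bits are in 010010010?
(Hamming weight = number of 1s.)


Counting 1s in 010010010

3


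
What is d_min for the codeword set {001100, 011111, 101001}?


Comparing all pairs, minimum distance: 3
Can detect 2 errors, correct 1 errors

3


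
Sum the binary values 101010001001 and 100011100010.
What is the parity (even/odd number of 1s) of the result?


101010001001 = 2697
100011100010 = 2274
Sum = 4971 = 1001101101011
1s count = 8

even parity (8 ones in 1001101101011)


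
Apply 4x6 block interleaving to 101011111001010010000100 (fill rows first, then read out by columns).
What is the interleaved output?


Matrix:
  101011
  111001
  010010
  000100
Read columns: 110001101100000110101100

110001101100000110101100


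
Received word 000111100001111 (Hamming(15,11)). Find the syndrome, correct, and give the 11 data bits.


Syndrome = 0: no error detected

Data: 01110001111 (no errors)


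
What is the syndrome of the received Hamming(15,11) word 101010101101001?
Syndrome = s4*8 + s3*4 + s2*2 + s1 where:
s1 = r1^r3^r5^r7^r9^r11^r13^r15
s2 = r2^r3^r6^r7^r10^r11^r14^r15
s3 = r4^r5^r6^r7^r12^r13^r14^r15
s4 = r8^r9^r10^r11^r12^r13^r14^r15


s1=0, s2=0, s3=0, s4=0

Syndrome = 0 (no error)


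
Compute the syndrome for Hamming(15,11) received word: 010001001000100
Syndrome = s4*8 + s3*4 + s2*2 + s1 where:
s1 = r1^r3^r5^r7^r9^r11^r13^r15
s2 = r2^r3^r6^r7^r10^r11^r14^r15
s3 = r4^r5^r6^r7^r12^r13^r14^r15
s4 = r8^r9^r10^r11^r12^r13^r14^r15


s1=0, s2=0, s3=0, s4=0

Syndrome = 0 (no error)


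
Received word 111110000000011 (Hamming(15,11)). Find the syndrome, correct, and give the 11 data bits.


Syndrome = 0: no error detected

Data: 11000000011 (no errors)


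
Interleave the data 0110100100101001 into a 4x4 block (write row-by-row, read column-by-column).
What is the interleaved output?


Matrix:
  0110
  1001
  0010
  1001
Read columns: 0101100010100101

0101100010100101


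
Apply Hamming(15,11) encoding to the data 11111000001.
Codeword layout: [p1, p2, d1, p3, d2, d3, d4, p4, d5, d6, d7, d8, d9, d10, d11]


Parity bits: p1=1, p2=0, p3=0, p4=0

101011101000001


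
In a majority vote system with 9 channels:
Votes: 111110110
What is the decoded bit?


Ones: 7 out of 9
Threshold: 5

1 (7/9 voted 1)


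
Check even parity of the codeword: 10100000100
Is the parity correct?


Number of 1s: 3

No, parity error (3 ones)


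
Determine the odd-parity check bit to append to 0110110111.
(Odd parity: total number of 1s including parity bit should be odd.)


Number of 1s in data: 7
Parity bit: 0

0


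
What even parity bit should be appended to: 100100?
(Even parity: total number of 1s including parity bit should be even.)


Number of 1s in data: 2
Parity bit: 0

0


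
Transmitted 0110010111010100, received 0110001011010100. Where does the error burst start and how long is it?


XOR: 0000011100000000

Burst at position 5, length 3


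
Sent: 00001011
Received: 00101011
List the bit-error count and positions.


XOR: 00100000

1 error(s) at position(s): 2


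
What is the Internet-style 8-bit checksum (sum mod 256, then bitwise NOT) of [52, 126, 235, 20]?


Sum = 433 mod 256 = 177
Complement = 78

78


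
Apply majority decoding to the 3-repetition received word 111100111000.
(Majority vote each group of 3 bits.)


Groups: 111, 100, 111, 000
Majority votes: 1010

1010


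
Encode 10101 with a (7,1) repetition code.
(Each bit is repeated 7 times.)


Each bit -> 7 copies

11111110000000111111100000001111111


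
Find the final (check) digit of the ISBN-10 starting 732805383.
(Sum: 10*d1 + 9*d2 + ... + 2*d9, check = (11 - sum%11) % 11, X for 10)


Weighted sum: 236
236 mod 11 = 5

Check digit: 6


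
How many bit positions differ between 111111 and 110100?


XOR: 001011
Count of 1s: 3

3


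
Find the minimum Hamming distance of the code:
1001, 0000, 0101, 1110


Comparing all pairs, minimum distance: 2
Can detect 1 errors, correct 0 errors

2


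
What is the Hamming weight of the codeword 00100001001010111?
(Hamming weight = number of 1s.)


Counting 1s in 00100001001010111

7


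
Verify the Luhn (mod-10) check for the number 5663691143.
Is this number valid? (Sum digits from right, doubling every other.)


Luhn sum = 39
39 mod 10 = 9

Invalid (Luhn sum mod 10 = 9)


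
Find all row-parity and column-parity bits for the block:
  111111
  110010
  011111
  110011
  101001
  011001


Row parities: 011011
Column parities: 010001

Row P: 011011, Col P: 010001, Corner: 0


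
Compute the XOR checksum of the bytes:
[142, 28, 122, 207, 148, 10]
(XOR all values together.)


XOR chain: 142 ^ 28 ^ 122 ^ 207 ^ 148 ^ 10 = 185

185


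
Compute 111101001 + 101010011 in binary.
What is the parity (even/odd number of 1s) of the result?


111101001 = 489
101010011 = 339
Sum = 828 = 1100111100
1s count = 6

even parity (6 ones in 1100111100)


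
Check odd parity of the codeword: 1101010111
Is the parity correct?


Number of 1s: 7

Yes, parity is correct (7 ones)


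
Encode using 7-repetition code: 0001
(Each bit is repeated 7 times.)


Each bit -> 7 copies

0000000000000000000001111111


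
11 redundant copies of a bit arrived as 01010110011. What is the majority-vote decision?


Ones: 6 out of 11
Threshold: 6

1 (6/11 voted 1)


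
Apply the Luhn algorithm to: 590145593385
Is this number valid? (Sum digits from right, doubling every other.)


Luhn sum = 55
55 mod 10 = 5

Invalid (Luhn sum mod 10 = 5)


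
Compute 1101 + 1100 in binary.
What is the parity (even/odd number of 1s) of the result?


1101 = 13
1100 = 12
Sum = 25 = 11001
1s count = 3

odd parity (3 ones in 11001)


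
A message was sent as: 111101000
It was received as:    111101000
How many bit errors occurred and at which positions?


XOR: 000000000

0 errors (received matches sent)


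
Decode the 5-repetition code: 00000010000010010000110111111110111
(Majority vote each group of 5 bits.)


Groups: 00000, 01000, 00100, 10000, 11011, 11111, 10111
Majority votes: 0000111

0000111


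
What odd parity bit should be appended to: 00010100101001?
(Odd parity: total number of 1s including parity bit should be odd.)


Number of 1s in data: 5
Parity bit: 0

0


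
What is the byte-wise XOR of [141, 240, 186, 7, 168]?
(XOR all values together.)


XOR chain: 141 ^ 240 ^ 186 ^ 7 ^ 168 = 104

104


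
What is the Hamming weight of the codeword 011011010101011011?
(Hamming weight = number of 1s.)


Counting 1s in 011011010101011011

11


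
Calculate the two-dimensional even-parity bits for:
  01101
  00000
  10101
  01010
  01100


Row parities: 10100
Column parities: 11110

Row P: 10100, Col P: 11110, Corner: 0


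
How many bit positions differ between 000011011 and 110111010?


XOR: 110100001
Count of 1s: 4

4


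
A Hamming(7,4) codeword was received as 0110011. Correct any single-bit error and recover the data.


Syndrome = 0: no error detected

Data: 1011 (no errors)


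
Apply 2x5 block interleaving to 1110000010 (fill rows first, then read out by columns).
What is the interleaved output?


Matrix:
  11100
  00010
Read columns: 1010100100

1010100100


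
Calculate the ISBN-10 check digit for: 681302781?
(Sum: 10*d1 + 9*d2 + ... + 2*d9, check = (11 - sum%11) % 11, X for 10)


Weighted sum: 225
225 mod 11 = 5

Check digit: 6


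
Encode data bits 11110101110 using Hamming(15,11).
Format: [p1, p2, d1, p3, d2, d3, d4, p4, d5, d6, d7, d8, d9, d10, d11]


Parity bits: p1=0, p2=1, p3=0, p4=0

011011100101110


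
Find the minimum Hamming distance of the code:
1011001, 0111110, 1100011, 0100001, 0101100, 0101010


Comparing all pairs, minimum distance: 2
Can detect 1 errors, correct 0 errors

2


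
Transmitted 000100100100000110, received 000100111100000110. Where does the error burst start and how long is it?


XOR: 000000011000000000

Burst at position 7, length 2


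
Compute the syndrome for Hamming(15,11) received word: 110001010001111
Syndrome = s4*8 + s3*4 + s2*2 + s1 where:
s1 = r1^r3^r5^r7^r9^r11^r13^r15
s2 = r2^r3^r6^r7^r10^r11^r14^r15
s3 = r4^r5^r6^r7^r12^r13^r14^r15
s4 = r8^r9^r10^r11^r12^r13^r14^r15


s1=1, s2=0, s3=1, s4=1

Syndrome = 13 (error at position 13)


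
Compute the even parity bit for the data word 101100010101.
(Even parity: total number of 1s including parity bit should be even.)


Number of 1s in data: 6
Parity bit: 0

0


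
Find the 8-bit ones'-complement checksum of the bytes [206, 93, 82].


Sum = 381 mod 256 = 125
Complement = 130

130


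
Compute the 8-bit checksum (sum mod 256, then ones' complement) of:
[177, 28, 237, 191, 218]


Sum = 851 mod 256 = 83
Complement = 172

172


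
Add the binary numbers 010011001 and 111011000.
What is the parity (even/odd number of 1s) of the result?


010011001 = 153
111011000 = 472
Sum = 625 = 1001110001
1s count = 5

odd parity (5 ones in 1001110001)


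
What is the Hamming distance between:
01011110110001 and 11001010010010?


XOR: 10010100100011
Count of 1s: 6

6


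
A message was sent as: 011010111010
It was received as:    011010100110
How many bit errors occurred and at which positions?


XOR: 000000011100

3 error(s) at position(s): 7, 8, 9


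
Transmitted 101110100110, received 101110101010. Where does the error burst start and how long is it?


XOR: 000000001100

Burst at position 8, length 2


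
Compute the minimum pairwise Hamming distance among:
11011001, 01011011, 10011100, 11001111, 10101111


Comparing all pairs, minimum distance: 2
Can detect 1 errors, correct 0 errors

2


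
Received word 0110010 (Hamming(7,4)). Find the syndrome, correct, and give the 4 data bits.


Syndrome = 7: error at position 7

Data: 1011 (corrected bit 7)


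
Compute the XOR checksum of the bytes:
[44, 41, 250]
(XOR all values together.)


XOR chain: 44 ^ 41 ^ 250 = 255

255


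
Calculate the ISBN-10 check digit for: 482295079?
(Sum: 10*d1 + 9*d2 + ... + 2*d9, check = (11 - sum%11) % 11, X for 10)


Weighted sum: 260
260 mod 11 = 7

Check digit: 4


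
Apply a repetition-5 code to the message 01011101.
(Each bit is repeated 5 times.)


Each bit -> 5 copies

0000011111000001111111111111110000011111


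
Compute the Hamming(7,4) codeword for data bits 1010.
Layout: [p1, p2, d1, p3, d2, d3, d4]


Parity bits: p1=1, p2=0, p3=1

1011010


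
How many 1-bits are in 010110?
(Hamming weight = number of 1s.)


Counting 1s in 010110

3


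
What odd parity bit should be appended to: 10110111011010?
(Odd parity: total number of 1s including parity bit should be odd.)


Number of 1s in data: 9
Parity bit: 0

0


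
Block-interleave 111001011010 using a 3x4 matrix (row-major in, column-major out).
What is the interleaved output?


Matrix:
  1110
  0101
  1010
Read columns: 101110101010

101110101010


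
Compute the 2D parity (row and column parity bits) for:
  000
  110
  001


Row parities: 001
Column parities: 111

Row P: 001, Col P: 111, Corner: 1


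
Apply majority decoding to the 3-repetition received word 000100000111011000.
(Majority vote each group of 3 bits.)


Groups: 000, 100, 000, 111, 011, 000
Majority votes: 000110

000110


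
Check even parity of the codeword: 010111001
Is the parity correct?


Number of 1s: 5

No, parity error (5 ones)


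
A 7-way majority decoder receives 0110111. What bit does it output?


Ones: 5 out of 7
Threshold: 4

1 (5/7 voted 1)


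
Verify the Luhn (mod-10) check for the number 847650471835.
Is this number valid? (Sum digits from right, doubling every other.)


Luhn sum = 59
59 mod 10 = 9

Invalid (Luhn sum mod 10 = 9)


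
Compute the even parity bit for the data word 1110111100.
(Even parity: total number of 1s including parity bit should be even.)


Number of 1s in data: 7
Parity bit: 1

1


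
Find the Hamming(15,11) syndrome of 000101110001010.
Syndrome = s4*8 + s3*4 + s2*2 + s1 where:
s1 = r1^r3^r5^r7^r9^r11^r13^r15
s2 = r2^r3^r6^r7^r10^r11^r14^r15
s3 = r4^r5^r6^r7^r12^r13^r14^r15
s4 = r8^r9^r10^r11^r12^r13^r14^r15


s1=1, s2=1, s3=1, s4=1

Syndrome = 15 (error at position 15)


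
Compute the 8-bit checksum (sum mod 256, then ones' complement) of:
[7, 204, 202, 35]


Sum = 448 mod 256 = 192
Complement = 63

63


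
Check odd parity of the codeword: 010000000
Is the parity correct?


Number of 1s: 1

Yes, parity is correct (1 ones)


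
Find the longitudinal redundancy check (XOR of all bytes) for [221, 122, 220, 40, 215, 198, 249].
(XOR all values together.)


XOR chain: 221 ^ 122 ^ 220 ^ 40 ^ 215 ^ 198 ^ 249 = 187

187


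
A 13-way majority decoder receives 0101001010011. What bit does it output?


Ones: 6 out of 13
Threshold: 7

0 (6/13 voted 1)


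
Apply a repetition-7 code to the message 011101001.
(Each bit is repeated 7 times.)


Each bit -> 7 copies

000000011111111111111111111100000001111111000000000000001111111


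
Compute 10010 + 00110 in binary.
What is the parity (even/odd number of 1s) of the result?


10010 = 18
00110 = 6
Sum = 24 = 11000
1s count = 2

even parity (2 ones in 11000)


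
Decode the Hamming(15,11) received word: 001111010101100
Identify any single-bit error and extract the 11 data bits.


Syndrome = 7: error at position 7

Data: 11110101100 (corrected bit 7)


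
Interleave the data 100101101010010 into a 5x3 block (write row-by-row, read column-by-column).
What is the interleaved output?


Matrix:
  100
  101
  101
  010
  010
Read columns: 111000001101100

111000001101100


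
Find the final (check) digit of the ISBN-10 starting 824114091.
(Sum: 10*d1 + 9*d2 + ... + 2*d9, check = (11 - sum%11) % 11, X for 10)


Weighted sum: 192
192 mod 11 = 5

Check digit: 6


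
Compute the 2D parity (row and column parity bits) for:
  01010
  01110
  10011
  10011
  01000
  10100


Row parities: 011110
Column parities: 11000

Row P: 011110, Col P: 11000, Corner: 0


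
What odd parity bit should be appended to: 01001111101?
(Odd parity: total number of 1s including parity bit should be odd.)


Number of 1s in data: 7
Parity bit: 0

0


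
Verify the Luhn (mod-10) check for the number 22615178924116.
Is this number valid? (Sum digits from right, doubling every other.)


Luhn sum = 53
53 mod 10 = 3

Invalid (Luhn sum mod 10 = 3)


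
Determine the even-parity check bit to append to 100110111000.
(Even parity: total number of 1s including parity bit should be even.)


Number of 1s in data: 6
Parity bit: 0

0


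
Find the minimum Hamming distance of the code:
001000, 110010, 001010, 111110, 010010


Comparing all pairs, minimum distance: 1
Can detect 0 errors, correct 0 errors

1


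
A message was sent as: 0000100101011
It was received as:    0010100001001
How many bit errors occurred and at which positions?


XOR: 0010000100010

3 error(s) at position(s): 2, 7, 11


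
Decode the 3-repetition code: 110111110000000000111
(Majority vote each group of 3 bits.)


Groups: 110, 111, 110, 000, 000, 000, 111
Majority votes: 1110001

1110001


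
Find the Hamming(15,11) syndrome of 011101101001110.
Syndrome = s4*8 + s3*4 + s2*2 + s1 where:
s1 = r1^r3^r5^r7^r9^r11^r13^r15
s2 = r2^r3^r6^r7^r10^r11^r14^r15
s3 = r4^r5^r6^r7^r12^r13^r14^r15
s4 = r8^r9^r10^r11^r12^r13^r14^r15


s1=0, s2=1, s3=0, s4=0

Syndrome = 2 (error at position 2)


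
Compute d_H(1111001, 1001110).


XOR: 0110111
Count of 1s: 5

5


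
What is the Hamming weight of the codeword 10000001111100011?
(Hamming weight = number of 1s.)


Counting 1s in 10000001111100011

8


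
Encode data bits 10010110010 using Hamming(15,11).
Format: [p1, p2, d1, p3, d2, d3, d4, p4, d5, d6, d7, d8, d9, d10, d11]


Parity bits: p1=1, p2=1, p3=0, p4=1

111000110110010


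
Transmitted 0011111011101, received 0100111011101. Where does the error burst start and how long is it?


XOR: 0111000000000

Burst at position 1, length 3


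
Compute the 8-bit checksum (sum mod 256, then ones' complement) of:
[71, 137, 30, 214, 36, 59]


Sum = 547 mod 256 = 35
Complement = 220

220


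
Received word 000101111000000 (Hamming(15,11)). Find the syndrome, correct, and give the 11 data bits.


Syndrome = 4: error at position 4

Data: 00111000000 (corrected bit 4)


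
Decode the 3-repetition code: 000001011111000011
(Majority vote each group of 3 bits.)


Groups: 000, 001, 011, 111, 000, 011
Majority votes: 001101

001101


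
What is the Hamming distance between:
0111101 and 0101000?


XOR: 0010101
Count of 1s: 3

3


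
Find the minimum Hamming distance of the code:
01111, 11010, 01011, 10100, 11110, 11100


Comparing all pairs, minimum distance: 1
Can detect 0 errors, correct 0 errors

1


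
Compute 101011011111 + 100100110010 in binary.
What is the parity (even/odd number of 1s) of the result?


101011011111 = 2783
100100110010 = 2354
Sum = 5137 = 1010000010001
1s count = 4

even parity (4 ones in 1010000010001)


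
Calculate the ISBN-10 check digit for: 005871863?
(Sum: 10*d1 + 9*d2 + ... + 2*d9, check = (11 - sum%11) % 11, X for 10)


Weighted sum: 199
199 mod 11 = 1

Check digit: X


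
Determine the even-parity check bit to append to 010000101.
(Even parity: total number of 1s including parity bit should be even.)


Number of 1s in data: 3
Parity bit: 1

1


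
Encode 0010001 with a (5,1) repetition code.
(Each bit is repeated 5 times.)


Each bit -> 5 copies

00000000001111100000000000000011111


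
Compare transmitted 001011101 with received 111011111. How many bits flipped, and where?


XOR: 110000010

3 error(s) at position(s): 0, 1, 7


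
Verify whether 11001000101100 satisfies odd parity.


Number of 1s: 6

No, parity error (6 ones)


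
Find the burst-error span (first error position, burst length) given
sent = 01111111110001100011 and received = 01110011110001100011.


XOR: 00001100000000000000

Burst at position 4, length 2


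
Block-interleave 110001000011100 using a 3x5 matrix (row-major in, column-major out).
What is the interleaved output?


Matrix:
  11000
  10000
  11100
Read columns: 111101001000000

111101001000000


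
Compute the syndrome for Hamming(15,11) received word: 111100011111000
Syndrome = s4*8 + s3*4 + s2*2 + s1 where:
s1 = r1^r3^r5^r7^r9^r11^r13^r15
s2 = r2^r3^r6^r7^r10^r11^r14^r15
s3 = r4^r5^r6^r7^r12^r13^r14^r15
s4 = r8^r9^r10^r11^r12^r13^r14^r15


s1=0, s2=0, s3=0, s4=1

Syndrome = 8 (error at position 8)


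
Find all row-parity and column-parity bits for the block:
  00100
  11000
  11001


Row parities: 101
Column parities: 00101

Row P: 101, Col P: 00101, Corner: 0


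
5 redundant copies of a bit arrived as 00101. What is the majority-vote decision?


Ones: 2 out of 5
Threshold: 3

0 (2/5 voted 1)


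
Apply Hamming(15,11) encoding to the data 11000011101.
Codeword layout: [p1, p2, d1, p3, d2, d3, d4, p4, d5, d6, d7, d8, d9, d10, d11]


Parity bits: p1=1, p2=1, p3=0, p4=0

111010000011101


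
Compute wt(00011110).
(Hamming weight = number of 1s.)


Counting 1s in 00011110

4


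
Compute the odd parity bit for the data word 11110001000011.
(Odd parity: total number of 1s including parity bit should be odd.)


Number of 1s in data: 7
Parity bit: 0

0


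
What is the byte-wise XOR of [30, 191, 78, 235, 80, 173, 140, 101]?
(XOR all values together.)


XOR chain: 30 ^ 191 ^ 78 ^ 235 ^ 80 ^ 173 ^ 140 ^ 101 = 16

16


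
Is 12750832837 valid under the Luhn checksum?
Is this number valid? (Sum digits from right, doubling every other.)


Luhn sum = 48
48 mod 10 = 8

Invalid (Luhn sum mod 10 = 8)


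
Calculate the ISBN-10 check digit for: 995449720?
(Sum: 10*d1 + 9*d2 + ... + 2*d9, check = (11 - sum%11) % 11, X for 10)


Weighted sum: 342
342 mod 11 = 1

Check digit: X


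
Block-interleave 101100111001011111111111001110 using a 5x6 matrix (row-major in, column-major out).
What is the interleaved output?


Matrix:
  101100
  111001
  011111
  111111
  001110
Read columns: 110100111011111101110011101110

110100111011111101110011101110


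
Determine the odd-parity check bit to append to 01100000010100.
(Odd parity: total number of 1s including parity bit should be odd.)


Number of 1s in data: 4
Parity bit: 1

1


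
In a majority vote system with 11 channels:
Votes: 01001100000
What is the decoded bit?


Ones: 3 out of 11
Threshold: 6

0 (3/11 voted 1)


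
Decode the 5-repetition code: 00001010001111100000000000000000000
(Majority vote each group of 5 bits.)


Groups: 00001, 01000, 11111, 00000, 00000, 00000, 00000
Majority votes: 0010000

0010000


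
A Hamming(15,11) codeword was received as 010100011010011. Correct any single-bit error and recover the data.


Syndrome = 13: error at position 13

Data: 00001010111 (corrected bit 13)


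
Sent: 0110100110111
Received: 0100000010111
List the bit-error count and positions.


XOR: 0010100100000

3 error(s) at position(s): 2, 4, 7


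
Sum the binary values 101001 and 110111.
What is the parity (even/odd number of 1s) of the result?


101001 = 41
110111 = 55
Sum = 96 = 1100000
1s count = 2

even parity (2 ones in 1100000)


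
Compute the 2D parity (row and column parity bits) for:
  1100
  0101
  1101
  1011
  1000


Row parities: 00111
Column parities: 0111

Row P: 00111, Col P: 0111, Corner: 1


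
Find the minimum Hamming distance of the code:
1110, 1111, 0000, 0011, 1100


Comparing all pairs, minimum distance: 1
Can detect 0 errors, correct 0 errors

1


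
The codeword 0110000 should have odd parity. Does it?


Number of 1s: 2

No, parity error (2 ones)


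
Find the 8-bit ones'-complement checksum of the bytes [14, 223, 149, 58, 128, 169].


Sum = 741 mod 256 = 229
Complement = 26

26


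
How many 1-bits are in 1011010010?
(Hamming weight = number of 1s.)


Counting 1s in 1011010010

5


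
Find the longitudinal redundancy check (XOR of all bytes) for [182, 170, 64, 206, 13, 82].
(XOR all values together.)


XOR chain: 182 ^ 170 ^ 64 ^ 206 ^ 13 ^ 82 = 205

205


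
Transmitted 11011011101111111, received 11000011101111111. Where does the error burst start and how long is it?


XOR: 00011000000000000

Burst at position 3, length 2


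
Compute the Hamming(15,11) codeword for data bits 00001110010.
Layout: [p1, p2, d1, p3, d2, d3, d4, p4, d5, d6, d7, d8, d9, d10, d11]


Parity bits: p1=0, p2=1, p3=1, p4=0

010100001110010


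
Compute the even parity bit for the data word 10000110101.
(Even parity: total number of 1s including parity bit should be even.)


Number of 1s in data: 5
Parity bit: 1

1


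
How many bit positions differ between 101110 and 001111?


XOR: 100001
Count of 1s: 2

2


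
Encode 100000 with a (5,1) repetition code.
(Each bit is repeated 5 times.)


Each bit -> 5 copies

111110000000000000000000000000


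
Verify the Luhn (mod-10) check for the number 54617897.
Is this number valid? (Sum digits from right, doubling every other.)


Luhn sum = 38
38 mod 10 = 8

Invalid (Luhn sum mod 10 = 8)


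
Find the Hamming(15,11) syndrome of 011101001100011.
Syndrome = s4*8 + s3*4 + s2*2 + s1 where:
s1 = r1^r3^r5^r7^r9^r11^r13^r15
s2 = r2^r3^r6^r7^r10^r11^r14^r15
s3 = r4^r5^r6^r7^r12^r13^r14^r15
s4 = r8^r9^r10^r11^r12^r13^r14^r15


s1=1, s2=0, s3=0, s4=0

Syndrome = 1 (error at position 1)


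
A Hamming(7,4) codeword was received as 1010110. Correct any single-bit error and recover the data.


Syndrome = 1: error at position 1

Data: 1110 (corrected bit 1)


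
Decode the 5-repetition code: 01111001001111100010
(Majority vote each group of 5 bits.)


Groups: 01111, 00100, 11111, 00010
Majority votes: 1010

1010


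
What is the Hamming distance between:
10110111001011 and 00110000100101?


XOR: 10000111101110
Count of 1s: 8

8


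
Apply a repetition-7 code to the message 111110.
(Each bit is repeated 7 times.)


Each bit -> 7 copies

111111111111111111111111111111111110000000


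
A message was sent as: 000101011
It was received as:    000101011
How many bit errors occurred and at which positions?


XOR: 000000000

0 errors (received matches sent)


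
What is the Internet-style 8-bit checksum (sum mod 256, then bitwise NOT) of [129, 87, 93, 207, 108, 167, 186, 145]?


Sum = 1122 mod 256 = 98
Complement = 157

157


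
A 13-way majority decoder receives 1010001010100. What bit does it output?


Ones: 5 out of 13
Threshold: 7

0 (5/13 voted 1)


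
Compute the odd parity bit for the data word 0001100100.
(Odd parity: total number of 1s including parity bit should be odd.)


Number of 1s in data: 3
Parity bit: 0

0


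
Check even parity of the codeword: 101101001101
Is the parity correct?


Number of 1s: 7

No, parity error (7 ones)


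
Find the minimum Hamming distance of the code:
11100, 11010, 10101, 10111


Comparing all pairs, minimum distance: 1
Can detect 0 errors, correct 0 errors

1


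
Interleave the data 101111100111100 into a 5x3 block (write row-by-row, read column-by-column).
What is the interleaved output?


Matrix:
  101
  111
  100
  111
  100
Read columns: 111110101011010

111110101011010


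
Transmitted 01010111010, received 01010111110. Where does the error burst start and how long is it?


XOR: 00000000100

Burst at position 8, length 1


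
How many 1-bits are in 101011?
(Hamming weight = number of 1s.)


Counting 1s in 101011

4


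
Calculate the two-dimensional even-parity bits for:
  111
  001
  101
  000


Row parities: 1100
Column parities: 011

Row P: 1100, Col P: 011, Corner: 0


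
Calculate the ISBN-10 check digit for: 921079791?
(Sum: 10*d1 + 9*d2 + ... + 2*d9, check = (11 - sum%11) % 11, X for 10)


Weighted sum: 260
260 mod 11 = 7

Check digit: 4


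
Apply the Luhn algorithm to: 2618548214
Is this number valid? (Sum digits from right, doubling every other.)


Luhn sum = 40
40 mod 10 = 0

Valid (Luhn sum mod 10 = 0)


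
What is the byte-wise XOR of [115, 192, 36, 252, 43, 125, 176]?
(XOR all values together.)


XOR chain: 115 ^ 192 ^ 36 ^ 252 ^ 43 ^ 125 ^ 176 = 141

141


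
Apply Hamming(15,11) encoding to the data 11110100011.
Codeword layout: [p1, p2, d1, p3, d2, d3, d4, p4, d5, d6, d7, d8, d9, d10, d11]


Parity bits: p1=0, p2=0, p3=1, p4=1

001111110100011
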